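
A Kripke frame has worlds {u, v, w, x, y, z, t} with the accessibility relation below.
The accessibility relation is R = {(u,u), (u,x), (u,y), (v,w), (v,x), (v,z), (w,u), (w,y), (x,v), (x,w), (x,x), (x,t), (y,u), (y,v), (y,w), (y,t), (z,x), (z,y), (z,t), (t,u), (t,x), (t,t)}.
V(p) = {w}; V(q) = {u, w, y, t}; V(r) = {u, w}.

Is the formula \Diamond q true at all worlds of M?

Recall that \Diamond ψ holds at a world iff ψ holds at some accessible world.
Let φ = \Diamond q. Evaluate φ at each world:
  u (successors {u, x, y}): φ is true.
  v (successors {w, x, z}): φ is true.
  w (successors {u, y}): φ is true.
  x (successors {v, w, x, t}): φ is true.
  y (successors {u, v, w, t}): φ is true.
  z (successors {x, y, t}): φ is true.
  t (successors {u, x, t}): φ is true.
For instance, at t:
  At t: \Diamond q requires q at some successor in {u, x, t}.
    q holds at u, so \Diamond q is true at t.

Yes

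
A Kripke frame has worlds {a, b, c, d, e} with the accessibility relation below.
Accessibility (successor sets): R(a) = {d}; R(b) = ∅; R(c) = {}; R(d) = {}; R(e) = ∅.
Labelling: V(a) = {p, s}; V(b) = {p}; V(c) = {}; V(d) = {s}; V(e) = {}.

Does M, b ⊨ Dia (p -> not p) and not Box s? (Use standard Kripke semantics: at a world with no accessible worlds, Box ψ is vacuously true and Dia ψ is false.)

No

Recall that Box ψ holds at a world iff ψ holds at every accessible world, and Dia ψ holds iff ψ holds at some accessible world.
At b: Dia (p -> not p) is false, not Box s is false, so Dia (p -> not p) and not Box s is false.
  At b: no accessible worlds, so Dia (p -> not p) is false.
  At b: Box s is true, so not Box s is false.
    At b: no accessible worlds, so Box s holds vacuously.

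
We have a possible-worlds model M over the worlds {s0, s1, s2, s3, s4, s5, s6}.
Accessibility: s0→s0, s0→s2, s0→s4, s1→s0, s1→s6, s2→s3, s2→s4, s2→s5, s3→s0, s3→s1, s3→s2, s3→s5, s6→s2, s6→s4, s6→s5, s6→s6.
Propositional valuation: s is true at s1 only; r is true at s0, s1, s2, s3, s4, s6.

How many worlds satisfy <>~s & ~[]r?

Let φ = <>~s & ~[]r. Evaluate φ at each world:
  s0 (successors {s0, s2, s4}): φ is false.
  s1 (successors {s0, s6}): φ is false.
  s2 (successors {s3, s4, s5}): φ is true.
  s3 (successors {s0, s1, s2, s5}): φ is true.
  s4 (successors ∅): φ is false.
  s5 (successors ∅): φ is false.
  s6 (successors {s2, s4, s5, s6}): φ is true.
For instance, at s2:
  At s2: <>~s is true, ~[]r is true, so <>~s & ~[]r is true.
    At s2: <>~s requires ~s at some successor in {s3, s4, s5}.
      ~s holds at s3, so <>~s is true at s2.
    At s2: []r is false, so ~[]r is true.
      At s2: []r requires r at every successor {s3, s4, s5}.
        r fails at s5, so []r is false at s2.
Satisfying worlds: {s2, s3, s6}

3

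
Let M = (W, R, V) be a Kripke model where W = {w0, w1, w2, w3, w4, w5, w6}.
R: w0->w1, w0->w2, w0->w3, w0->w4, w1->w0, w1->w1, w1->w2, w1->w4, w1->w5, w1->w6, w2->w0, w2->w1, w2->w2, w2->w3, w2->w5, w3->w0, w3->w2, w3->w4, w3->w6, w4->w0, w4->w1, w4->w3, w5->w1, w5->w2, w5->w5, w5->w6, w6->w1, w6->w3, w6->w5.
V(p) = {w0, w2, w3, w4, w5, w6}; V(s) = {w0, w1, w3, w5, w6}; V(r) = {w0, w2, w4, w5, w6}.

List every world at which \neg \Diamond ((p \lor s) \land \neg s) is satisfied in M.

w4, w6

Let φ = \neg \Diamond ((p \lor s) \land \neg s). Evaluate φ at each world:
  w0 (successors {w1, w2, w3, w4}): φ is false.
  w1 (successors {w0, w1, w2, w4, w5, w6}): φ is false.
  w2 (successors {w0, w1, w2, w3, w5}): φ is false.
  w3 (successors {w0, w2, w4, w6}): φ is false.
  w4 (successors {w0, w1, w3}): φ is true.
  w5 (successors {w1, w2, w5, w6}): φ is false.
  w6 (successors {w1, w3, w5}): φ is true.
For instance, at w4:
  At w4: \Diamond ((p \lor s) \land \neg s) is false, so \neg \Diamond ((p \lor s) \land \neg s) is true.
    At w4: \Diamond ((p \lor s) \land \neg s) requires (p \lor s) \land \neg s at some successor in {w0, w1, w3}.
      At w0: (p \lor s) \land \neg s is false.
      At w1: (p \lor s) \land \neg s is false.
      At w3: (p \lor s) \land \neg s is false.
    So \Diamond ((p \lor s) \land \neg s) is false at w4.
Satisfying worlds: {w4, w6}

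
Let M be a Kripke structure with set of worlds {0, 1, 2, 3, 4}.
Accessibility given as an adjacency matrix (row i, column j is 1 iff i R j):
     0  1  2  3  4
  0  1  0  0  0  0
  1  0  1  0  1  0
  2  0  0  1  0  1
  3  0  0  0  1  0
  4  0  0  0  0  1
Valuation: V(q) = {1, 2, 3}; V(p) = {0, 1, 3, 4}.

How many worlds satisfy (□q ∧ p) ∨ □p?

Let φ = (□q ∧ p) ∨ □p. Evaluate φ at each world:
  0 (successors {0}): φ is true.
  1 (successors {1, 3}): φ is true.
  2 (successors {2, 4}): φ is false.
  3 (successors {3}): φ is true.
  4 (successors {4}): φ is true.
For instance, at 1:
  At 1: □q ∧ p is true, □p is true, so (□q ∧ p) ∨ □p is true.
    At 1: □q is true, p is true, so □q ∧ p is true.
      At 1: □q requires q at every successor {1, 3}.
        At 1: q is true.
        At 3: q is true.
      So □q is true at 1.
    At 1: □p requires p at every successor {1, 3}.
      At 1: p is true.
      At 3: p is true.
    So □p is true at 1.
Satisfying worlds: {0, 1, 3, 4}

4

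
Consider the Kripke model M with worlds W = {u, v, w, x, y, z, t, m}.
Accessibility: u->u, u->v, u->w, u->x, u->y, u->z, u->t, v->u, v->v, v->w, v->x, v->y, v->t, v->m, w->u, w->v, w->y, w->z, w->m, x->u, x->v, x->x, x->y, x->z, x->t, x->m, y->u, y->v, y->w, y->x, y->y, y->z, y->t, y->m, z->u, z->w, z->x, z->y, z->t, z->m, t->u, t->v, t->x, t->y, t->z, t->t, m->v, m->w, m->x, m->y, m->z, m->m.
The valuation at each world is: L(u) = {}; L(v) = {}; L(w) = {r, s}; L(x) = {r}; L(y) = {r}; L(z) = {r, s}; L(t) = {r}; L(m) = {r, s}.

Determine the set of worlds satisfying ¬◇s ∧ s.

Let φ = ¬◇s ∧ s. Evaluate φ at each world:
  u (successors {u, v, w, x, y, z, t}): φ is false.
  v (successors {u, v, w, x, y, t, m}): φ is false.
  w (successors {u, v, y, z, m}): φ is false.
  x (successors {u, v, x, y, z, t, m}): φ is false.
  y (successors {u, v, w, x, y, z, t, m}): φ is false.
  z (successors {u, w, x, y, t, m}): φ is false.
  t (successors {u, v, x, y, z, t}): φ is false.
  m (successors {v, w, x, y, z, m}): φ is false.
For instance, at m:
  At m: ¬◇s is false, s is true, so ¬◇s ∧ s is false.
    At m: ◇s is true, so ¬◇s is false.
      At m: ◇s requires s at some successor in {v, w, x, y, z, m}.
        s holds at w, so ◇s is true at m.
Satisfying worlds: none.

none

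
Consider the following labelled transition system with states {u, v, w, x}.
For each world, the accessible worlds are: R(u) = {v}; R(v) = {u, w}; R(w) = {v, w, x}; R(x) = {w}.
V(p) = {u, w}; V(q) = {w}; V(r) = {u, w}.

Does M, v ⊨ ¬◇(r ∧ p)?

No

At v: ◇(r ∧ p) is true, so ¬◇(r ∧ p) is false.
  At v: ◇(r ∧ p) requires r ∧ p at some successor in {u, w}.
    r ∧ p holds at u, so ◇(r ∧ p) is true at v.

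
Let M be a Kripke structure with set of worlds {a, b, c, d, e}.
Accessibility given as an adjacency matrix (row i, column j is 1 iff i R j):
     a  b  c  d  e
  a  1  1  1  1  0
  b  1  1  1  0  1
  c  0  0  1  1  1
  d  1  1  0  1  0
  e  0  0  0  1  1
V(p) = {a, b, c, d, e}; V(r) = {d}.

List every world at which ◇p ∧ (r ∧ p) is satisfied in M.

Let φ = ◇p ∧ (r ∧ p). Evaluate φ at each world:
  a (successors {a, b, c, d}): φ is false.
  b (successors {a, b, c, e}): φ is false.
  c (successors {c, d, e}): φ is false.
  d (successors {a, b, d}): φ is true.
  e (successors {d, e}): φ is false.
For instance, at d:
  At d: ◇p is true, r ∧ p is true, so ◇p ∧ (r ∧ p) is true.
    At d: ◇p requires p at some successor in {a, b, d}.
      p holds at a, so ◇p is true at d.
Satisfying worlds: {d}

d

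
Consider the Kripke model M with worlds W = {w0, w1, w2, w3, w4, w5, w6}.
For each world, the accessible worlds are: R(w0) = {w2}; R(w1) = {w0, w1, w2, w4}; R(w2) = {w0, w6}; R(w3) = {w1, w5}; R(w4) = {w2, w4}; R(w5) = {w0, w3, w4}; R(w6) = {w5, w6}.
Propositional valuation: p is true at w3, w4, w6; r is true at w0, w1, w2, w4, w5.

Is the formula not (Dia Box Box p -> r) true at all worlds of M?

Let φ = not (Dia Box Box p -> r). Evaluate φ at each world:
  w0 (successors {w2}): φ is false.
  w1 (successors {w0, w1, w2, w4}): φ is false.
  w2 (successors {w0, w6}): φ is false.
  w3 (successors {w1, w5}): φ is false.
  w4 (successors {w2, w4}): φ is false.
  w5 (successors {w0, w3, w4}): φ is false.
  w6 (successors {w5, w6}): φ is false.
Detail at w0 (counterexample):
  At w0: Dia Box Box p -> r is true, so not (Dia Box Box p -> r) is false.
    At w0: Dia Box Box p is false, r is true, so Dia Box Box p -> r is true.
      At w0: Dia Box Box p requires Box Box p at some successor in {w2}.
        At w2: Box Box p is false.
      So Dia Box Box p is false at w0.

No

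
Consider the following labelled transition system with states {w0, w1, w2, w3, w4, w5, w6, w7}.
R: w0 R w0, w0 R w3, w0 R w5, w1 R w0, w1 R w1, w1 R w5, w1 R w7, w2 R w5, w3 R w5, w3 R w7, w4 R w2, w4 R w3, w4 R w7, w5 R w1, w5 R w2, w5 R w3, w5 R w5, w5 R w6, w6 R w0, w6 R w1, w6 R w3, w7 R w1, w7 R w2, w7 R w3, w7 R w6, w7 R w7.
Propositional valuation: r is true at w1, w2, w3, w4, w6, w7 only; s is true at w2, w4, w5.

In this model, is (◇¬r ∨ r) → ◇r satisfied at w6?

Recall that ◇ψ holds at a world iff ψ holds at some accessible world.
At w6: ◇¬r ∨ r is true, ◇r is true, so (◇¬r ∨ r) → ◇r is true.
  At w6: ◇¬r is true, r is true, so ◇¬r ∨ r is true.
    At w6: ◇¬r requires ¬r at some successor in {w0, w1, w3}.
      ¬r holds at w0, so ◇¬r is true at w6.
  At w6: ◇r requires r at some successor in {w0, w1, w3}.
    r holds at w1, so ◇r is true at w6.

Yes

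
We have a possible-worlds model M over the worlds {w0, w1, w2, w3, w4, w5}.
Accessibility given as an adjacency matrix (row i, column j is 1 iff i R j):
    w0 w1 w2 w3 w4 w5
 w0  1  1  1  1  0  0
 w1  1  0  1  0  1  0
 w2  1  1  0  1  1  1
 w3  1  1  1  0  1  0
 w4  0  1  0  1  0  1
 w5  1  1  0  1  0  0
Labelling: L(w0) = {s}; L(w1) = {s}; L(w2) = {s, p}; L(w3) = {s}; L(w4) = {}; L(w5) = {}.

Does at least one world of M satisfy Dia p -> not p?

Recall that Dia ψ holds at a world iff ψ holds at some accessible world.
Let φ = Dia p -> not p. Evaluate φ at each world:
  w0 (successors {w0, w1, w2, w3}): φ is true.
  w1 (successors {w0, w2, w4}): φ is true.
  w2 (successors {w0, w1, w3, w4, w5}): φ is true.
  w3 (successors {w0, w1, w2, w4}): φ is true.
  w4 (successors {w1, w3, w5}): φ is true.
  w5 (successors {w0, w1, w3}): φ is true.
Detail at w0 (witness):
  At w0: Dia p is true, not p is true, so Dia p -> not p is true.
    At w0: Dia p requires p at some successor in {w0, w1, w2, w3}.
      p holds at w2, so Dia p is true at w0.

Yes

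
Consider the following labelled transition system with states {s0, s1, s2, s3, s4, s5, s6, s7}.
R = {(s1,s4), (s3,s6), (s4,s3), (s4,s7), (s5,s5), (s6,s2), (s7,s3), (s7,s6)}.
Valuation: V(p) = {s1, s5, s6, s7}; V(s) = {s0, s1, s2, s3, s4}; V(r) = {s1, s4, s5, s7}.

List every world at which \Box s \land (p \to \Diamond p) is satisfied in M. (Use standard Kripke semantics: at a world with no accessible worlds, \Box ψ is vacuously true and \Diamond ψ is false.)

Recall that \Box ψ holds at a world iff ψ holds at every accessible world, and \Diamond ψ holds iff ψ holds at some accessible world.
Let φ = \Box s \land (p \to \Diamond p). Evaluate φ at each world:
  s0 (successors ∅): φ is true.
  s1 (successors {s4}): φ is false.
  s2 (successors ∅): φ is true.
  s3 (successors {s6}): φ is false.
  s4 (successors {s3, s7}): φ is false.
  s5 (successors {s5}): φ is false.
  s6 (successors {s2}): φ is false.
  s7 (successors {s3, s6}): φ is false.
For instance, at s1:
  At s1: \Box s is true, p \to \Diamond p is false, so \Box s \land (p \to \Diamond p) is false.
    At s1: \Box s requires s at every successor {s4}.
      At s4: s is true.
    So \Box s is true at s1.
    At s1: p is true, \Diamond p is false, so p \to \Diamond p is false.
      At s1: \Diamond p requires p at some successor in {s4}.
        At s4: p is false.
      So \Diamond p is false at s1.
Satisfying worlds: {s0, s2}

s0, s2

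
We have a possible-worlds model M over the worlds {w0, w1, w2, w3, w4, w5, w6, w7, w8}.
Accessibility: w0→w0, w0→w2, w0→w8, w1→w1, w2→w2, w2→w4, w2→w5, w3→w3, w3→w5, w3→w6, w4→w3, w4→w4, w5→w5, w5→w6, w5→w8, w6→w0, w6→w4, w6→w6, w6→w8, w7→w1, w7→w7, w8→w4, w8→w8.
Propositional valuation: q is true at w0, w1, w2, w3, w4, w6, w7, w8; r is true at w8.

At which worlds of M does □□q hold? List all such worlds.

Recall that □ψ holds at a world iff ψ holds at every accessible world, and ◇ψ holds iff ψ holds at some accessible world.
Let φ = □□q. Evaluate φ at each world:
  w0 (successors {w0, w2, w8}): φ is false.
  w1 (successors {w1}): φ is true.
  w2 (successors {w2, w4, w5}): φ is false.
  w3 (successors {w3, w5, w6}): φ is false.
  w4 (successors {w3, w4}): φ is false.
  w5 (successors {w5, w6, w8}): φ is false.
  w6 (successors {w0, w4, w6, w8}): φ is true.
  w7 (successors {w1, w7}): φ is true.
  w8 (successors {w4, w8}): φ is true.
For instance, at w7:
  At w7: □□q requires □q at every successor {w1, w7}.
      At w1: □q requires q at every successor {w1}.
        At w1: q is true.
      So □q is true at w1.
      At w7: □q requires q at every successor {w1, w7}.
        At w1: q is true.
        At w7: q is true.
      So □q is true at w7.
  So □□q is true at w7.
Satisfying worlds: {w1, w6, w7, w8}

w1, w6, w7, w8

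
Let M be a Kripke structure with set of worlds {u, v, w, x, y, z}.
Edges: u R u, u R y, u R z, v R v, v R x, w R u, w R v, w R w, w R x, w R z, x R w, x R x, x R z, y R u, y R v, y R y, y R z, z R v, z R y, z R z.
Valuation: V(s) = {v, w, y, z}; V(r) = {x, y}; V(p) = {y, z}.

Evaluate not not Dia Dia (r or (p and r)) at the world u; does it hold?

At u: not Dia Dia (r or (p and r)) is false, so not not Dia Dia (r or (p and r)) is true.
  At u: Dia Dia (r or (p and r)) is true, so not Dia Dia (r or (p and r)) is false.
    At u: Dia Dia (r or (p and r)) requires Dia (r or (p and r)) at some successor in {u, y, z}.
      Dia (r or (p and r)) holds at u, so Dia Dia (r or (p and r)) is true at u.

Yes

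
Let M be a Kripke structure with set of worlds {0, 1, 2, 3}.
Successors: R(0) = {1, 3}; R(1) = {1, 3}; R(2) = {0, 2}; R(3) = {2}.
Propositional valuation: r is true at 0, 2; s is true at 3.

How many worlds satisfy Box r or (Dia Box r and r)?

Recall that Box ψ holds at a world iff ψ holds at every accessible world, and Dia ψ holds iff ψ holds at some accessible world.
Let φ = Box r or (Dia Box r and r). Evaluate φ at each world:
  0 (successors {1, 3}): φ is true.
  1 (successors {1, 3}): φ is false.
  2 (successors {0, 2}): φ is true.
  3 (successors {2}): φ is true.
For instance, at 3:
  At 3: Box r is true, Dia Box r and r is false, so Box r or (Dia Box r and r) is true.
    At 3: Box r requires r at every successor {2}.
      At 2: r is true.
    So Box r is true at 3.
    At 3: Dia Box r is true, r is false, so Dia Box r and r is false.
      At 3: Dia Box r requires Box r at some successor in {2}.
        Box r holds at 2, so Dia Box r is true at 3.
Satisfying worlds: {0, 2, 3}

3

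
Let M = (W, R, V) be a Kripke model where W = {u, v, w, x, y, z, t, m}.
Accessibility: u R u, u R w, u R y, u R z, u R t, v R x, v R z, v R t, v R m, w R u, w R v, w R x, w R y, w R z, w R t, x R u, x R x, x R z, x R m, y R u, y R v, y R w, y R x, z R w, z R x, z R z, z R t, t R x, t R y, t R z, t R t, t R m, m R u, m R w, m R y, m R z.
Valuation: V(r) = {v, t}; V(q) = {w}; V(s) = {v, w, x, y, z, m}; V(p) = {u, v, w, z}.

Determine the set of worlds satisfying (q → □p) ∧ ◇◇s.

u, v, x, y, z, t, m

Let φ = (q → □p) ∧ ◇◇s. Evaluate φ at each world:
  u (successors {u, w, y, z, t}): φ is true.
  v (successors {x, z, t, m}): φ is true.
  w (successors {u, v, x, y, z, t}): φ is false.
  x (successors {u, x, z, m}): φ is true.
  y (successors {u, v, w, x}): φ is true.
  z (successors {w, x, z, t}): φ is true.
  t (successors {x, y, z, t, m}): φ is true.
  m (successors {u, w, y, z}): φ is true.
For instance, at w:
  At w: q → □p is false, ◇◇s is true, so (q → □p) ∧ ◇◇s is false.
    At w: q is true, □p is false, so q → □p is false.
      At w: □p requires p at every successor {u, v, x, y, z, t}.
        p fails at x, so □p is false at w.
    At w: ◇◇s requires ◇s at some successor in {u, v, x, y, z, t}.
      ◇s holds at u, so ◇◇s is true at w.
Satisfying worlds: {u, v, x, y, z, t, m}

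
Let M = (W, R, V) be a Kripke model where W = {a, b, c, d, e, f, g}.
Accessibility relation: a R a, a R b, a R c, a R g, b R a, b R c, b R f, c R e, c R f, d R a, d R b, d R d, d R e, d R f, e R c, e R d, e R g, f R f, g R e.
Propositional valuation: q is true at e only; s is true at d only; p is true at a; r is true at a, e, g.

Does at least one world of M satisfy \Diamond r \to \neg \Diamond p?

Yes

Let φ = \Diamond r \to \neg \Diamond p. Evaluate φ at each world:
  a (successors {a, b, c, g}): φ is false.
  b (successors {a, c, f}): φ is false.
  c (successors {e, f}): φ is true.
  d (successors {a, b, d, e, f}): φ is false.
  e (successors {c, d, g}): φ is true.
  f (successors {f}): φ is true.
  g (successors {e}): φ is true.
Detail at c (witness):
  At c: \Diamond r is true, \neg \Diamond p is true, so \Diamond r \to \neg \Diamond p is true.
    At c: \Diamond r requires r at some successor in {e, f}.
      r holds at e, so \Diamond r is true at c.
    At c: \Diamond p is false, so \neg \Diamond p is true.
      At c: \Diamond p requires p at some successor in {e, f}.
        At e: p is false.
        At f: p is false.
      So \Diamond p is false at c.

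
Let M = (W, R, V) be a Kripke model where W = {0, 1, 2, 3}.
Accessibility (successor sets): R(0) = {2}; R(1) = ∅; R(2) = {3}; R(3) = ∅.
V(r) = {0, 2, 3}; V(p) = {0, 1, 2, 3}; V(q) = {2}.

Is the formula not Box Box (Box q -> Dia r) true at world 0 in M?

At 0: Box Box (Box q -> Dia r) is false, so not Box Box (Box q -> Dia r) is true.
  At 0: Box Box (Box q -> Dia r) requires Box (Box q -> Dia r) at every successor {2}.
    Box (Box q -> Dia r) fails at 2, so Box Box (Box q -> Dia r) is false at 0.
      At 2: Box (Box q -> Dia r) requires Box q -> Dia r at every successor {3}.
        Box q -> Dia r fails at 3, so Box (Box q -> Dia r) is false at 2.

Yes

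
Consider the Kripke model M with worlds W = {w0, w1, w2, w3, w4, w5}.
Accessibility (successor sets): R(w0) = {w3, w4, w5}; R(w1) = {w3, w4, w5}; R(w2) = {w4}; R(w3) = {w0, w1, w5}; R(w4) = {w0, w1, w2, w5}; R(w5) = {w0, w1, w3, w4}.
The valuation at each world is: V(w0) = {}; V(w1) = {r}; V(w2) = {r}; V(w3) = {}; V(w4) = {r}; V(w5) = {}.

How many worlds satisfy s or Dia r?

Let φ = s or Dia r. Evaluate φ at each world:
  w0 (successors {w3, w4, w5}): φ is true.
  w1 (successors {w3, w4, w5}): φ is true.
  w2 (successors {w4}): φ is true.
  w3 (successors {w0, w1, w5}): φ is true.
  w4 (successors {w0, w1, w2, w5}): φ is true.
  w5 (successors {w0, w1, w3, w4}): φ is true.
For instance, at w1:
  At w1: s is false, Dia r is true, so s or Dia r is true.
    At w1: Dia r requires r at some successor in {w3, w4, w5}.
      r holds at w4, so Dia r is true at w1.
Satisfying worlds: {w0, w1, w2, w3, w4, w5}

6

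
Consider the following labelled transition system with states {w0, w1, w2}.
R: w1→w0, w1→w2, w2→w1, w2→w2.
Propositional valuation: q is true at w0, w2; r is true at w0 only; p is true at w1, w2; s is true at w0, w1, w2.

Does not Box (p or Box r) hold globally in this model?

No

Let φ = not Box (p or Box r). Evaluate φ at each world:
  w0 (successors ∅): φ is false.
  w1 (successors {w0, w2}): φ is false.
  w2 (successors {w1, w2}): φ is false.
Detail at w0 (counterexample):
  At w0: Box (p or Box r) is true, so not Box (p or Box r) is false.
    At w0: no accessible worlds, so Box (p or Box r) holds vacuously.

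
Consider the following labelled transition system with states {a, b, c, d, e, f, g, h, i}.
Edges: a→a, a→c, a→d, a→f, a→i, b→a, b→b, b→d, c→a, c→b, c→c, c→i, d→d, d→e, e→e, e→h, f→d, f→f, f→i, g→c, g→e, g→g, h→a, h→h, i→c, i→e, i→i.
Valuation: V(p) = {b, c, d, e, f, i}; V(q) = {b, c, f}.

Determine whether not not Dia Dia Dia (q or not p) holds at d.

Recall that Dia ψ holds at a world iff ψ holds at some accessible world.
At d: not Dia Dia Dia (q or not p) is false, so not not Dia Dia Dia (q or not p) is true.
  At d: Dia Dia Dia (q or not p) is true, so not Dia Dia Dia (q or not p) is false.
    At d: Dia Dia Dia (q or not p) requires Dia Dia (q or not p) at some successor in {d, e}.
      Dia Dia (q or not p) holds at d, so Dia Dia Dia (q or not p) is true at d.

Yes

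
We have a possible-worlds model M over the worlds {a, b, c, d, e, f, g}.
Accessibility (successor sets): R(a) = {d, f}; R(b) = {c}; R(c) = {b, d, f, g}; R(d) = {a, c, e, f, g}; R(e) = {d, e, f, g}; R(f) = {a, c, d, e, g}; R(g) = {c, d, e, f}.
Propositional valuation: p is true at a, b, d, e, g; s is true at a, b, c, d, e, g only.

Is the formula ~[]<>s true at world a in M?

No

At a: []<>s is true, so ~[]<>s is false.
  At a: []<>s requires <>s at every successor {d, f}.
      At d: <>s requires s at some successor in {a, c, e, f, g}.
        s holds at a, so <>s is true at d.
      At f: <>s requires s at some successor in {a, c, d, e, g}.
        s holds at a, so <>s is true at f.
  So []<>s is true at a.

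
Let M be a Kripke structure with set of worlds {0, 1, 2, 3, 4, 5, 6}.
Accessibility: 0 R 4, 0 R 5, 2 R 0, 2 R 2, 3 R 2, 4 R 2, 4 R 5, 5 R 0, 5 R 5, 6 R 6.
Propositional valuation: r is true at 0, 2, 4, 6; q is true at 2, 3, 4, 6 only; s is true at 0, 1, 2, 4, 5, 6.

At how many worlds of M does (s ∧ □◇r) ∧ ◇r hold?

5

Let φ = (s ∧ □◇r) ∧ ◇r. Evaluate φ at each world:
  0 (successors {4, 5}): φ is true.
  1 (successors ∅): φ is false.
  2 (successors {0, 2}): φ is true.
  3 (successors {2}): φ is false.
  4 (successors {2, 5}): φ is true.
  5 (successors {0, 5}): φ is true.
  6 (successors {6}): φ is true.
For instance, at 2:
  At 2: s ∧ □◇r is true, ◇r is true, so (s ∧ □◇r) ∧ ◇r is true.
    At 2: s is true, □◇r is true, so s ∧ □◇r is true.
      At 2: □◇r requires ◇r at every successor {0, 2}.
        At 0: ◇r is true.
        At 2: ◇r is true.
      So □◇r is true at 2.
    At 2: ◇r requires r at some successor in {0, 2}.
      r holds at 0, so ◇r is true at 2.
Satisfying worlds: {0, 2, 4, 5, 6}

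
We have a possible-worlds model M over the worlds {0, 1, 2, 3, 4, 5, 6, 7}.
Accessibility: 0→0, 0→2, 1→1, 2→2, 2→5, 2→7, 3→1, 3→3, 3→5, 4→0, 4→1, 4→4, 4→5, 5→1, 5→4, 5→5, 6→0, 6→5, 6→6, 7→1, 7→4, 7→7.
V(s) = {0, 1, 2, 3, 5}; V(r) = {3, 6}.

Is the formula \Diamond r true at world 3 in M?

Yes

At 3: \Diamond r requires r at some successor in {1, 3, 5}.
  r holds at 3, so \Diamond r is true at 3.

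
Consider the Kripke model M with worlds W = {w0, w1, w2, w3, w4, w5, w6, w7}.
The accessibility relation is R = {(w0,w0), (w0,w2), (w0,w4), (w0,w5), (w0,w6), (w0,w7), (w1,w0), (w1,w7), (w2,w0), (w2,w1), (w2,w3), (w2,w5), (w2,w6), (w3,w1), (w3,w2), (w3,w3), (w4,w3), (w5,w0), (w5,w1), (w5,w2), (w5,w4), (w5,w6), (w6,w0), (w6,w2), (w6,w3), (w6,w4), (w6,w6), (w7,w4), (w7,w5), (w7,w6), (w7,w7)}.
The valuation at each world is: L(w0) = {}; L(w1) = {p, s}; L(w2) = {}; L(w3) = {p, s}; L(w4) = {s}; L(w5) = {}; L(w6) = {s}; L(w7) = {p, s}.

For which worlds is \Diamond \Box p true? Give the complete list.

w0, w5, w6, w7

Let φ = \Diamond \Box p. Evaluate φ at each world:
  w0 (successors {w0, w2, w4, w5, w6, w7}): φ is true.
  w1 (successors {w0, w7}): φ is false.
  w2 (successors {w0, w1, w3, w5, w6}): φ is false.
  w3 (successors {w1, w2, w3}): φ is false.
  w4 (successors {w3}): φ is false.
  w5 (successors {w0, w1, w2, w4, w6}): φ is true.
  w6 (successors {w0, w2, w3, w4, w6}): φ is true.
  w7 (successors {w4, w5, w6, w7}): φ is true.
For instance, at w1:
  At w1: \Diamond \Box p requires \Box p at some successor in {w0, w7}.
    At w0: \Box p is false.
    At w7: \Box p is false.
  So \Diamond \Box p is false at w1.
Satisfying worlds: {w0, w5, w6, w7}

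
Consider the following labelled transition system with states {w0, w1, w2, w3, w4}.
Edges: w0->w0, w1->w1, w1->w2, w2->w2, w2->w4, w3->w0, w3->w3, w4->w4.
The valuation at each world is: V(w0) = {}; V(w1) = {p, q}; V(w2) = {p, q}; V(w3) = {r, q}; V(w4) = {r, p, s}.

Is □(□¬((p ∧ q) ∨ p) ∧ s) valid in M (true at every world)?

No

Let φ = □(□¬((p ∧ q) ∨ p) ∧ s). Evaluate φ at each world:
  w0 (successors {w0}): φ is false.
  w1 (successors {w1, w2}): φ is false.
  w2 (successors {w2, w4}): φ is false.
  w3 (successors {w0, w3}): φ is false.
  w4 (successors {w4}): φ is false.
Detail at w0 (counterexample):
  At w0: □(□¬((p ∧ q) ∨ p) ∧ s) requires □¬((p ∧ q) ∨ p) ∧ s at every successor {w0}.
    □¬((p ∧ q) ∨ p) ∧ s fails at w0, so □(□¬((p ∧ q) ∨ p) ∧ s) is false at w0.
      At w0: □¬((p ∧ q) ∨ p) is true, s is false, so □¬((p ∧ q) ∨ p) ∧ s is false.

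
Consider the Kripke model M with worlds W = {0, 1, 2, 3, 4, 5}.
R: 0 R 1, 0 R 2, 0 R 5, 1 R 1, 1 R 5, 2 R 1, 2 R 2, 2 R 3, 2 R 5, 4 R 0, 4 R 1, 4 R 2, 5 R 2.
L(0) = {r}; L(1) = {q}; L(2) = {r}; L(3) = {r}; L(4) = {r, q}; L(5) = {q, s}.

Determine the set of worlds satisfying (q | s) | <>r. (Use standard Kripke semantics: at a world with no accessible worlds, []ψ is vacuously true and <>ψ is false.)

Recall that <>ψ holds at a world iff ψ holds at some accessible world.
Let φ = (q | s) | <>r. Evaluate φ at each world:
  0 (successors {1, 2, 5}): φ is true.
  1 (successors {1, 5}): φ is true.
  2 (successors {1, 2, 3, 5}): φ is true.
  3 (successors ∅): φ is false.
  4 (successors {0, 1, 2}): φ is true.
  5 (successors {2}): φ is true.
For instance, at 1:
  At 1: q | s is true, <>r is false, so (q | s) | <>r is true.
    At 1: <>r requires r at some successor in {1, 5}.
      At 1: r is false.
      At 5: r is false.
    So <>r is false at 1.
Satisfying worlds: {0, 1, 2, 4, 5}

0, 1, 2, 4, 5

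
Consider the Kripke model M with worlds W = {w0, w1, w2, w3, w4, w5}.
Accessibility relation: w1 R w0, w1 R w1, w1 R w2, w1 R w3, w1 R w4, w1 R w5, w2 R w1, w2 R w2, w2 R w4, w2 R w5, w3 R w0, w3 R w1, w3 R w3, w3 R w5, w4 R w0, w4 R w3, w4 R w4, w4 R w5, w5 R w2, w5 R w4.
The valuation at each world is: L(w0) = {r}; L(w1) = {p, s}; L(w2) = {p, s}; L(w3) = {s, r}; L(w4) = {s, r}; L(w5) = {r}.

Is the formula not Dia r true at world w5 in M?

Recall that Dia ψ holds at a world iff ψ holds at some accessible world.
At w5: Dia r is true, so not Dia r is false.
  At w5: Dia r requires r at some successor in {w2, w4}.
    r holds at w4, so Dia r is true at w5.

No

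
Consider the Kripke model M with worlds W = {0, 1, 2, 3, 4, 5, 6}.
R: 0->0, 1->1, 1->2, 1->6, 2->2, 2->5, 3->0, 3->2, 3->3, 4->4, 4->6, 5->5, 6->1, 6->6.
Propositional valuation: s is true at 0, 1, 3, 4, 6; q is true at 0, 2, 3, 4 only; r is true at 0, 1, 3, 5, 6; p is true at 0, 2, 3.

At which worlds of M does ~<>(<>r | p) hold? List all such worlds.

none

Let φ = ~<>(<>r | p). Evaluate φ at each world:
  0 (successors {0}): φ is false.
  1 (successors {1, 2, 6}): φ is false.
  2 (successors {2, 5}): φ is false.
  3 (successors {0, 2, 3}): φ is false.
  4 (successors {4, 6}): φ is false.
  5 (successors {5}): φ is false.
  6 (successors {1, 6}): φ is false.
For instance, at 5:
  At 5: <>(<>r | p) is true, so ~<>(<>r | p) is false.
    At 5: <>(<>r | p) requires <>r | p at some successor in {5}.
      <>r | p holds at 5, so <>(<>r | p) is true at 5.
Satisfying worlds: none.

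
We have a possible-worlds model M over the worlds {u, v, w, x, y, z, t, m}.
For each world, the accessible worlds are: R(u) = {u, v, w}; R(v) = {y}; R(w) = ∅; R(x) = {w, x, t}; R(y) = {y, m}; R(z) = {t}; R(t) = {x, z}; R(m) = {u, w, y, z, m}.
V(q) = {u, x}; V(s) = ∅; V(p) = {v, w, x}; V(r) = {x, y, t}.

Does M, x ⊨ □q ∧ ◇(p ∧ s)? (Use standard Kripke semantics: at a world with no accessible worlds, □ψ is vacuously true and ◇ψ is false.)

No

At x: □q is false, ◇(p ∧ s) is false, so □q ∧ ◇(p ∧ s) is false.
  At x: □q requires q at every successor {w, x, t}.
    q fails at w, so □q is false at x.
  At x: ◇(p ∧ s) requires p ∧ s at some successor in {w, x, t}.
    At w: p ∧ s is false.
    At x: p ∧ s is false.
    At t: p ∧ s is false.
  So ◇(p ∧ s) is false at x.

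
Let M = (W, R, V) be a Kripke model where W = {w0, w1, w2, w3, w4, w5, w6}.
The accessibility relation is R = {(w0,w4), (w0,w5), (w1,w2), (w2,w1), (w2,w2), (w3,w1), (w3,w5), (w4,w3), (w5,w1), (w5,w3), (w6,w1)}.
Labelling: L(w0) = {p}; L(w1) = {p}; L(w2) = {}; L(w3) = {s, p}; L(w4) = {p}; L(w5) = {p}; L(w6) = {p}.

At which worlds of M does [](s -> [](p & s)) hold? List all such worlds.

w0, w1, w2, w3, w6

Recall that []ψ holds at a world iff ψ holds at every accessible world, and <>ψ holds iff ψ holds at some accessible world.
Let φ = [](s -> [](p & s)). Evaluate φ at each world:
  w0 (successors {w4, w5}): φ is true.
  w1 (successors {w2}): φ is true.
  w2 (successors {w1, w2}): φ is true.
  w3 (successors {w1, w5}): φ is true.
  w4 (successors {w3}): φ is false.
  w5 (successors {w1, w3}): φ is false.
  w6 (successors {w1}): φ is true.
For instance, at w6:
  At w6: [](s -> [](p & s)) requires s -> [](p & s) at every successor {w1}.
      At w1: s is false, [](p & s) is false, so s -> [](p & s) is true.
  So [](s -> [](p & s)) is true at w6.
Satisfying worlds: {w0, w1, w2, w3, w6}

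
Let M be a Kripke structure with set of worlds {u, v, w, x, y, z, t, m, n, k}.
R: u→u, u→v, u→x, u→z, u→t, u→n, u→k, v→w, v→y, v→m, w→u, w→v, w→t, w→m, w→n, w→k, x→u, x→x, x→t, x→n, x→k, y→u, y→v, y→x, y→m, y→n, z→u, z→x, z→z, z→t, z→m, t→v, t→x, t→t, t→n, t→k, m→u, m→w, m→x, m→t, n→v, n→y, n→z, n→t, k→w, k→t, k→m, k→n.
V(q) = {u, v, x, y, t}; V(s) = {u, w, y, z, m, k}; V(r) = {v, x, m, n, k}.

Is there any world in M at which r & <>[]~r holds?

No

Let φ = r & <>[]~r. Evaluate φ at each world:
  u (successors {u, v, x, z, t, n, k}): φ is false.
  v (successors {w, y, m}): φ is false.
  w (successors {u, v, t, m, n, k}): φ is false.
  x (successors {u, x, t, n, k}): φ is false.
  y (successors {u, v, x, m, n}): φ is false.
  z (successors {u, x, z, t, m}): φ is false.
  t (successors {v, x, t, n, k}): φ is false.
  m (successors {u, w, x, t}): φ is false.
  n (successors {v, y, z, t}): φ is false.
  k (successors {w, t, m, n}): φ is false.
For instance, at v:
  At v: r is true, <>[]~r is false, so r & <>[]~r is false.
    At v: <>[]~r requires []~r at some successor in {w, y, m}.
      At w: []~r is false.
      At y: []~r is false.
      At m: []~r is false.
    So <>[]~r is false at v.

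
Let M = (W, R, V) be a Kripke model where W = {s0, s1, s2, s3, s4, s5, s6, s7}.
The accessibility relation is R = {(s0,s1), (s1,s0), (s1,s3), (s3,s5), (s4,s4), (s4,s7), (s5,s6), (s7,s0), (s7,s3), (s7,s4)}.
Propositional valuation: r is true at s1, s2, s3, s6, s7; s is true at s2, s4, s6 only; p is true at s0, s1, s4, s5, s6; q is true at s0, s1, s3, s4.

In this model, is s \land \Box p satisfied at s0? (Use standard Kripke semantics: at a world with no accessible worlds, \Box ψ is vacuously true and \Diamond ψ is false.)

No

Recall that \Box ψ holds at a world iff ψ holds at every accessible world, and \Diamond ψ holds iff ψ holds at some accessible world.
At s0: s is false, \Box p is true, so s \land \Box p is false.
  At s0: \Box p requires p at every successor {s1}.
    At s1: p is true.
  So \Box p is true at s0.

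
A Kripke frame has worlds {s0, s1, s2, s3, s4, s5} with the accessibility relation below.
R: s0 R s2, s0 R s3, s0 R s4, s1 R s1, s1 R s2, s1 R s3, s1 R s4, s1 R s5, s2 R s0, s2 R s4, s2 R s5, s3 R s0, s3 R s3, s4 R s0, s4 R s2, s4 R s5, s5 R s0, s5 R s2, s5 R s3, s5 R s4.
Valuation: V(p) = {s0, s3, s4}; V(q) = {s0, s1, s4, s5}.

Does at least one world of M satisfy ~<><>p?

No

Recall that <>ψ holds at a world iff ψ holds at some accessible world.
Let φ = ~<><>p. Evaluate φ at each world:
  s0 (successors {s2, s3, s4}): φ is false.
  s1 (successors {s1, s2, s3, s4, s5}): φ is false.
  s2 (successors {s0, s4, s5}): φ is false.
  s3 (successors {s0, s3}): φ is false.
  s4 (successors {s0, s2, s5}): φ is false.
  s5 (successors {s0, s2, s3, s4}): φ is false.
For instance, at s0:
  At s0: <><>p is true, so ~<><>p is false.
    At s0: <><>p requires <>p at some successor in {s2, s3, s4}.
      <>p holds at s2, so <><>p is true at s0.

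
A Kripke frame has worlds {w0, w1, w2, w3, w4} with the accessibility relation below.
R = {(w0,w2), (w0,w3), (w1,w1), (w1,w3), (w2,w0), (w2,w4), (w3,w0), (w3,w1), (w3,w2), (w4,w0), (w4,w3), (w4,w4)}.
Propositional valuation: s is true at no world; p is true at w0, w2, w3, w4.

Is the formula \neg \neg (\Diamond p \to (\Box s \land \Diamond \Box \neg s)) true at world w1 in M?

At w1: \neg (\Diamond p \to (\Box s \land \Diamond \Box \neg s)) is true, so \neg \neg (\Diamond p \to (\Box s \land \Diamond \Box \neg s)) is false.
  At w1: \Diamond p \to (\Box s \land \Diamond \Box \neg s) is false, so \neg (\Diamond p \to (\Box s \land \Diamond \Box \neg s)) is true.
    At w1: \Diamond p is true, \Box s \land \Diamond \Box \neg s is false, so \Diamond p \to (\Box s \land \Diamond \Box \neg s) is false.
      At w1: \Diamond p requires p at some successor in {w1, w3}.
        p holds at w3, so \Diamond p is true at w1.
      At w1: \Box s is false, \Diamond \Box \neg s is true, so \Box s \land \Diamond \Box \neg s is false.

No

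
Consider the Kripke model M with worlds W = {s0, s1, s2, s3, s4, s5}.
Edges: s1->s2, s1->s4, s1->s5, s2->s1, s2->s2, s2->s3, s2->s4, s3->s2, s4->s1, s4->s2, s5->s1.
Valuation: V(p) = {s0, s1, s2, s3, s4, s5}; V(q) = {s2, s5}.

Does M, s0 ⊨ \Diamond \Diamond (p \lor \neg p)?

No

Recall that \Diamond ψ holds at a world iff ψ holds at some accessible world.
At s0: no accessible worlds, so \Diamond \Diamond (p \lor \neg p) is false.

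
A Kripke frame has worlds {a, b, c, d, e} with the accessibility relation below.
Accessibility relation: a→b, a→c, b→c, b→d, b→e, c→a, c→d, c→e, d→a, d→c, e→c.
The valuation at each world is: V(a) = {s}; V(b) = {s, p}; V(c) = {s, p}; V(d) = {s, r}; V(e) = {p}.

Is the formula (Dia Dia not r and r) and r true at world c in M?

Recall that Dia ψ holds at a world iff ψ holds at some accessible world.
At c: Dia Dia not r and r is false, r is false, so (Dia Dia not r and r) and r is false.
  At c: Dia Dia not r is true, r is false, so Dia Dia not r and r is false.
    At c: Dia Dia not r requires Dia not r at some successor in {a, d, e}.
      Dia not r holds at a, so Dia Dia not r is true at c.

No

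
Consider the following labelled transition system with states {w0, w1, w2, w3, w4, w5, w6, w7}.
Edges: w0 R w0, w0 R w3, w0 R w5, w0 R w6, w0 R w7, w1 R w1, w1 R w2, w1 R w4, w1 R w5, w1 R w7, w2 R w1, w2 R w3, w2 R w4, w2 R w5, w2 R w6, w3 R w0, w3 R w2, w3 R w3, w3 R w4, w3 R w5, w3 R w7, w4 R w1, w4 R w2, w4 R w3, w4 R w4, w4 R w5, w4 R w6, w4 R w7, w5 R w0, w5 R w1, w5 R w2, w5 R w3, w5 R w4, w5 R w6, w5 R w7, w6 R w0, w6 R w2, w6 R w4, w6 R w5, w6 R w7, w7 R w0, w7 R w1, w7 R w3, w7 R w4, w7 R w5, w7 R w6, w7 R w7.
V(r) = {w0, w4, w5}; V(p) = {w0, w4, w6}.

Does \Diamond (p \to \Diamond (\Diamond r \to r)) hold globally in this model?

Recall that \Diamond ψ holds at a world iff ψ holds at some accessible world.
Let φ = \Diamond (p \to \Diamond (\Diamond r \to r)). Evaluate φ at each world:
  w0 (successors {w0, w3, w5, w6, w7}): φ is true.
  w1 (successors {w1, w2, w4, w5, w7}): φ is true.
  w2 (successors {w1, w3, w4, w5, w6}): φ is true.
  w3 (successors {w0, w2, w3, w4, w5, w7}): φ is true.
  w4 (successors {w1, w2, w3, w4, w5, w6, w7}): φ is true.
  w5 (successors {w0, w1, w2, w3, w4, w6, w7}): φ is true.
  w6 (successors {w0, w2, w4, w5, w7}): φ is true.
  w7 (successors {w0, w1, w3, w4, w5, w6, w7}): φ is true.
For instance, at w7:
  At w7: \Diamond (p \to \Diamond (\Diamond r \to r)) requires p \to \Diamond (\Diamond r \to r) at some successor in {w0, w1, w3, w4, w5, w6, w7}.
    p \to \Diamond (\Diamond r \to r) holds at w0, so \Diamond (p \to \Diamond (\Diamond r \to r)) is true at w7.
      At w0: p is true, \Diamond (\Diamond r \to r) is true, so p \to \Diamond (\Diamond r \to r) is true.

Yes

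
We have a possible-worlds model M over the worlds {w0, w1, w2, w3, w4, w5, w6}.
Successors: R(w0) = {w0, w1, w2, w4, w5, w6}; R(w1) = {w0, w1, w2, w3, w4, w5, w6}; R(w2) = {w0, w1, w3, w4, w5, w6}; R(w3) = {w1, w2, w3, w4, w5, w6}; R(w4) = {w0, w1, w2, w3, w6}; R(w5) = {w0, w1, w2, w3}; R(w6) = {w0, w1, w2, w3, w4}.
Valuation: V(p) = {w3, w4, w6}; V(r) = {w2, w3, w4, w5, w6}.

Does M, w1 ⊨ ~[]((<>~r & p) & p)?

Yes

At w1: []((<>~r & p) & p) is false, so ~[]((<>~r & p) & p) is true.
  At w1: []((<>~r & p) & p) requires (<>~r & p) & p at every successor {w0, w1, w2, w3, w4, w5, w6}.
    (<>~r & p) & p fails at w0, so []((<>~r & p) & p) is false at w1.
      At w0: <>~r & p is false, p is false, so (<>~r & p) & p is false.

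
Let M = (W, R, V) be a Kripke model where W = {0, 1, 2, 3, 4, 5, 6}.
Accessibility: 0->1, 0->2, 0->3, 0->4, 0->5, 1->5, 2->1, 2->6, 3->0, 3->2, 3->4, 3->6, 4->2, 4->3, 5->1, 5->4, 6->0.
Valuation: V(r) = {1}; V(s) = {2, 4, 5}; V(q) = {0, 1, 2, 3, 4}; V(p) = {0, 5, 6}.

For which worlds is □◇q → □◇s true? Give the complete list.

0, 1, 2, 5, 6

Let φ = □◇q → □◇s. Evaluate φ at each world:
  0 (successors {1, 2, 3, 4, 5}): φ is true.
  1 (successors {5}): φ is true.
  2 (successors {1, 6}): φ is true.
  3 (successors {0, 2, 4, 6}): φ is false.
  4 (successors {2, 3}): φ is false.
  5 (successors {1, 4}): φ is true.
  6 (successors {0}): φ is true.
For instance, at 3:
  At 3: □◇q is true, □◇s is false, so □◇q → □◇s is false.
    At 3: □◇q requires ◇q at every successor {0, 2, 4, 6}.
      At 0: ◇q is true.
      At 2: ◇q is true.
      At 4: ◇q is true.
      At 6: ◇q is true.
    So □◇q is true at 3.
    At 3: □◇s requires ◇s at every successor {0, 2, 4, 6}.
      ◇s fails at 2, so □◇s is false at 3.
Satisfying worlds: {0, 1, 2, 5, 6}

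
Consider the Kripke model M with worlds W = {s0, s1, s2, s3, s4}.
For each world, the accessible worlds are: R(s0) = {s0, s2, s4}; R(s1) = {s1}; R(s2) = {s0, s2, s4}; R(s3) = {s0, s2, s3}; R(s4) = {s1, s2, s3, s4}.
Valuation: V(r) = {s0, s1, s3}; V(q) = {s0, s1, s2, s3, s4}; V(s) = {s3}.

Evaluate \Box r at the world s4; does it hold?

No

At s4: \Box r requires r at every successor {s1, s2, s3, s4}.
  r fails at s2, so \Box r is false at s4.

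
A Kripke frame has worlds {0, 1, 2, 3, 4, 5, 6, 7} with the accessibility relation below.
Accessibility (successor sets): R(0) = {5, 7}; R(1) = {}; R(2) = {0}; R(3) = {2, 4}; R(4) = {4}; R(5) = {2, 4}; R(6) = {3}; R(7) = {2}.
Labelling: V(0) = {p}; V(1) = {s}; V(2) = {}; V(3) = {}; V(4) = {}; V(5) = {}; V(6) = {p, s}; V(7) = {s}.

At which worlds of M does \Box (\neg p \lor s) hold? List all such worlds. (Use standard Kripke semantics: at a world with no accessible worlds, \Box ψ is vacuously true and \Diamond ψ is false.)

0, 1, 3, 4, 5, 6, 7

Recall that \Box ψ holds at a world iff ψ holds at every accessible world, and \Diamond ψ holds iff ψ holds at some accessible world.
Let φ = \Box (\neg p \lor s). Evaluate φ at each world:
  0 (successors {5, 7}): φ is true.
  1 (successors ∅): φ is true.
  2 (successors {0}): φ is false.
  3 (successors {2, 4}): φ is true.
  4 (successors {4}): φ is true.
  5 (successors {2, 4}): φ is true.
  6 (successors {3}): φ is true.
  7 (successors {2}): φ is true.
For instance, at 7:
  At 7: \Box (\neg p \lor s) requires \neg p \lor s at every successor {2}.
    At 2: \neg p \lor s is true.
  So \Box (\neg p \lor s) is true at 7.
Satisfying worlds: {0, 1, 3, 4, 5, 6, 7}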